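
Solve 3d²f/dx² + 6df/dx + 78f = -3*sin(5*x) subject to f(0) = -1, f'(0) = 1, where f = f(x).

Divide through by 3: f'' + 2f' + 26f = -sin(5*x).
Characteristic equation r² + 2r + 26 = 0 has discriminant (2)² - 4·(26) = -100 < 0, so r = -1 ± 5i.
Hence f_h = C1*cos(5*x)*exp(-x) + C2*exp(-x)*sin(5*x).
Try f_p = A*cos(5*x) + B*sin(5*x). Substituting and equating the coefficients of cos(5x) and sin(5x) gives A = 10/101, B = -1/101, so f_p = -sin(5*x)/101 + 10*cos(5*x)/101.
General solution: f = -sin(5*x)/101 + 10*cos(5*x)/101 + C1*cos(5*x)*exp(-x) + C2*exp(-x)*sin(5*x).
Apply the initial conditions: f(0) = 10/101 + C1 = -1 and f'(0) = -5/101 - C1 + 5*C2 = 1. Solving gives C1 = -111/101, C2 = -1/101.

f = -sin(5*x)/101 + 10*cos(5*x)/101 - 111*cos(5*x)*exp(-x)/101 - exp(-x)*sin(5*x)/101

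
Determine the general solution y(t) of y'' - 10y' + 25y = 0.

Characteristic equation r² - 10r + 25 = 0 has discriminant (-10)² - 4·(25) = 0, so r = 5 is a repeated root.
Hence y_h = (C1 + C2*t)*exp(5*t).

y = C1*exp(5*t) + C2*t*exp(5*t)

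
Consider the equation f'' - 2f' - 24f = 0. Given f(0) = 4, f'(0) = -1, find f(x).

f = 3*exp(6*x)/2 + 5*exp(-4*x)/2

Characteristic equation r² - 2r - 24 = 0 factors as (r - 6)(r + 4) = 0, so r = 6, -4.
Hence f_h = C1*exp(6*x) + C2*exp(-4*x).
Apply the initial conditions: f(0) = C1 + C2 = 4 and f'(0) = -4*C2 + 6*C1 = -1. Solving gives C1 = 3/2, C2 = 5/2.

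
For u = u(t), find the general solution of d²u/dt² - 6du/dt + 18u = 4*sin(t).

Characteristic equation r² - 6r + 18 = 0 has discriminant (-6)² - 4·(18) = -36 < 0, so r = 3 ± 3i.
Hence u_h = C1*cos(3*t)*exp(3*t) + C2*exp(3*t)*sin(3*t).
Try u_p = A*cos(t) + B*sin(t). Substituting and equating the coefficients of cos(t) and sin(t) gives A = 24/325, B = 68/325, so u_p = 24*cos(t)/325 + 68*sin(t)/325.

u = 24*cos(t)/325 + 68*sin(t)/325 + C1*cos(3*t)*exp(3*t) + C2*exp(3*t)*sin(3*t)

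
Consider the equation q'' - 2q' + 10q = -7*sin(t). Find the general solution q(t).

Characteristic equation r² - 2r + 10 = 0 has discriminant (-2)² - 4·(10) = -36 < 0, so r = 1 ± 3i.
Hence q_h = C1*cos(3*t)*exp(t) + C2*exp(t)*sin(3*t).
Try q_p = A*cos(t) + B*sin(t). Substituting and equating the coefficients of cos(t) and sin(t) gives A = -14/85, B = -63/85, so q_p = -63*sin(t)/85 - 14*cos(t)/85.

q = -63*sin(t)/85 - 14*cos(t)/85 + C1*cos(3*t)*exp(t) + C2*exp(t)*sin(3*t)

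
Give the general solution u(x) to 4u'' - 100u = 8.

u = -2/25 + C1*exp(-5*x) + C2*exp(5*x)

Divide through by 4: u'' - 25u = 2.
Characteristic equation r² - 25 = 0 factors as (r + 5)(r - 5) = 0, so r = -5, 5.
Hence u_h = C1*exp(-5*x) + C2*exp(5*x).
For the particular solution try u_p = A0. Substituting and matching coefficients of each power of x gives A0 = -2/25, so u_p = -2/25.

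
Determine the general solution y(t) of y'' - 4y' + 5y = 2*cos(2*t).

y = -16*sin(2*t)/65 + 2*cos(2*t)/65 + C1*cos(t)*exp(2*t) + C2*exp(2*t)*sin(t)

Characteristic equation r² - 4r + 5 = 0 has discriminant (-4)² - 4·(5) = -4 < 0, so r = 2 ± i.
Hence y_h = C1*cos(t)*exp(2*t) + C2*exp(2*t)*sin(t).
Try y_p = A*cos(2*t) + B*sin(2*t). Substituting and equating the coefficients of cos(2t) and sin(2t) gives A = 2/65, B = -16/65, so y_p = -16*sin(2*t)/65 + 2*cos(2*t)/65.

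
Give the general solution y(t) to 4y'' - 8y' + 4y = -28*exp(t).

y = C1*exp(t) - 7*t**2*exp(t)/2 + C2*t*exp(t)

Divide through by 4: y'' - 2y' + y = -7*exp(t).
Characteristic equation r² - 2r + 1 = 0 has discriminant (-2)² - 4·(1) = 0, so r = 1 is a repeated root.
Hence y_h = (C1 + C2*t)*exp(t).
Since exp(t) solves the homogeneous equation (r = 1 is a root of multiplicity 2), multiply the trial by t^2. Try y_p = A*t^2*exp(t). Substituting into the equation and dividing by exp(t) gives A = -7/2, so y_p = -7*t^2*exp(t)/2.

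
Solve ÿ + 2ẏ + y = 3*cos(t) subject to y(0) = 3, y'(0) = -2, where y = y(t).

Characteristic equation r² + 2r + 1 = 0 has discriminant (2)² - 4·(1) = 0, so r = -1 is a repeated root.
Hence y_h = (C1 + C2*t)*exp(-t).
Try y_p = A*cos(t) + B*sin(t). Substituting and equating the coefficients of cos(t) and sin(t) gives A = 0, B = 3/2, so y_p = 3*sin(t)/2.
General solution: y = 3*sin(t)/2 + C1*exp(-t) + C2*t*exp(-t).
Apply the initial conditions: y(0) = C1 = 3 and y'(0) = 3/2 + C2 - C1 = -2. Solving gives C1 = 3, C2 = -1/2.

y = 3*exp(-t) + 3*sin(t)/2 - t*exp(-t)/2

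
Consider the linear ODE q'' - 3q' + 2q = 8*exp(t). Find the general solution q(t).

Characteristic equation r² - 3r + 2 = 0 factors as (r - 2)(r - 1) = 0, so r = 2, 1.
Hence q_h = C1*exp(2*t) + C2*exp(t).
Since exp(t) solves the homogeneous equation (r = 1 is a root of multiplicity 1), multiply the trial by t. Try q_p = A*t*exp(t). Substituting into the equation and dividing by exp(t) gives A = -8, so q_p = -8*t*exp(t).

q = C1*exp(2*t) + C2*exp(t) - 8*t*exp(t)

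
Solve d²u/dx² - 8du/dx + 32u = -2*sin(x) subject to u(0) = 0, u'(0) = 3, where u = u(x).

u = -62*sin(x)/1025 - 16*cos(x)/1025 + 16*cos(4*x)*exp(4*x)/1025 + 3073*exp(4*x)*sin(4*x)/4100

Characteristic equation r² - 8r + 32 = 0 has discriminant (-8)² - 4·(32) = -64 < 0, so r = 4 ± 4i.
Hence u_h = C1*cos(4*x)*exp(4*x) + C2*exp(4*x)*sin(4*x).
Try u_p = A*cos(x) + B*sin(x). Substituting and equating the coefficients of cos(x) and sin(x) gives A = -16/1025, B = -62/1025, so u_p = -62*sin(x)/1025 - 16*cos(x)/1025.
General solution: u = -62*sin(x)/1025 - 16*cos(x)/1025 + C1*cos(4*x)*exp(4*x) + C2*exp(4*x)*sin(4*x).
Apply the initial conditions: u(0) = -16/1025 + C1 = 0 and u'(0) = -62/1025 + 4*C1 + 4*C2 = 3. Solving gives C1 = 16/1025, C2 = 3073/4100.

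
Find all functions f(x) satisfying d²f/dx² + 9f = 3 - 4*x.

Characteristic equation r² + 9 = 0 has discriminant (0)² - 4·(9) = -36 < 0, so r = ± 3i.
Hence f_h = C1*cos(3*x) + C2*sin(3*x).
For the particular solution try f_p = A0 + A1*x. Substituting and matching coefficients of each power of x gives A0 = 1/3, A1 = -4/9, so f_p = 1/3 - 4*x/9.

f = 1/3 - 4*x/9 + C1*cos(3*x) + C2*sin(3*x)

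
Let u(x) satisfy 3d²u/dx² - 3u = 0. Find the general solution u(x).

Divide through by 3: u'' - u = 0.
Characteristic equation r² - 1 = 0 factors as (r - 1)(r + 1) = 0, so r = 1, -1.
Hence u_h = C1*exp(x) + C2*exp(-x).

u = C1*exp(x) + C2*exp(-x)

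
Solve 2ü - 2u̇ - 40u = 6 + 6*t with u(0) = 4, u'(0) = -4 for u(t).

Divide through by 2: u'' - u' - 20u = 3 + 3*t.
Characteristic equation r² - r - 20 = 0 factors as (r + 4)(r - 5) = 0, so r = -4, 5.
Hence u_h = C1*exp(-4*t) + C2*exp(5*t).
For the particular solution try u_p = A0 + A1*t. Substituting and matching coefficients of each power of t gives A0 = -57/400, A1 = -3/20, so u_p = -57/400 - 3*t/20.
General solution: u = -57/400 - 3*t/20 + C1*exp(-4*t) + C2*exp(5*t).
Apply the initial conditions: u(0) = -57/400 + C1 + C2 = 4 and u'(0) = -3/20 - 4*C1 + 5*C2 = -4. Solving gives C1 = 131/48, C2 = 106/75.

u = -57/400 - 3*t/20 + 106*exp(5*t)/75 + 131*exp(-4*t)/48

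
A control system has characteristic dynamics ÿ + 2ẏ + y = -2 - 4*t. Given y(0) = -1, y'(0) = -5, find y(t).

Characteristic equation r² + 2r + 1 = 0 has discriminant (2)² - 4·(1) = 0, so r = -1 is a repeated root.
Hence y_h = (C1 + C2*t)*exp(-t).
For the particular solution try y_p = A0 + A1*t. Substituting and matching coefficients of each power of t gives A0 = 6, A1 = -4, so y_p = 6 - 4*t.
General solution: y = 6 - 4*t + C1*exp(-t) + C2*t*exp(-t).
Apply the initial conditions: y(0) = 6 + C1 = -1 and y'(0) = -4 + C2 - C1 = -5. Solving gives C1 = -7, C2 = -8.

y = 6 - 7*exp(-t) - 4*t - 8*t*exp(-t)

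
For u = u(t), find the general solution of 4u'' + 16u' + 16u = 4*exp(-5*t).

u = exp(-5*t)/9 + C1*exp(-2*t) + C2*t*exp(-2*t)

Divide through by 4: u'' + 4u' + 4u = exp(-5*t).
Characteristic equation r² + 4r + 4 = 0 has discriminant (4)² - 4·(4) = 0, so r = -2 is a repeated root.
Hence u_h = (C1 + C2*t)*exp(-2*t).
Try u_p = A*exp(-5*t). Substituting into the equation and dividing by exp(-5*t) gives A = 1/9, so u_p = exp(-5*t)/9.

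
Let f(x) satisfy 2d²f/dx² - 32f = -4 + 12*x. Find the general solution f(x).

f = 1/8 - 3*x/8 + C1*exp(-4*x) + C2*exp(4*x)

Divide through by 2: f'' - 16f = -2 + 6*x.
Characteristic equation r² - 16 = 0 factors as (r + 4)(r - 4) = 0, so r = -4, 4.
Hence f_h = C1*exp(-4*x) + C2*exp(4*x).
For the particular solution try f_p = A0 + A1*x. Substituting and matching coefficients of each power of x gives A0 = 1/8, A1 = -3/8, so f_p = 1/8 - 3*x/8.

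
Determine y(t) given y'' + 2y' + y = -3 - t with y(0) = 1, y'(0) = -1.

Characteristic equation r² + 2r + 1 = 0 has discriminant (2)² - 4·(1) = 0, so r = -1 is a repeated root.
Hence y_h = (C1 + C2*t)*exp(-t).
For the particular solution try y_p = A0 + A1*t. Substituting and matching coefficients of each power of t gives A0 = -1, A1 = -1, so y_p = -1 - t.
General solution: y = -1 - t + C1*exp(-t) + C2*t*exp(-t).
Apply the initial conditions: y(0) = -1 + C1 = 1 and y'(0) = -1 + C2 - C1 = -1. Solving gives C1 = 2, C2 = 2.

y = -1 - t + 2*exp(-t) + 2*t*exp(-t)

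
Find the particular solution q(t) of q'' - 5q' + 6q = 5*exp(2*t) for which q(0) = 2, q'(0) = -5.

q = -4*exp(3*t) + 6*exp(2*t) - 5*t*exp(2*t)

Characteristic equation r² - 5r + 6 = 0 factors as (r - 2)(r - 3) = 0, so r = 2, 3.
Hence q_h = C1*exp(2*t) + C2*exp(3*t).
Since exp(2*t) solves the homogeneous equation (r = 2 is a root of multiplicity 1), multiply the trial by t. Try q_p = A*t*exp(2*t). Substituting into the equation and dividing by exp(2*t) gives A = -5, so q_p = -5*t*exp(2*t).
General solution: q = C1*exp(2*t) + C2*exp(3*t) - 5*t*exp(2*t).
Apply the initial conditions: q(0) = C1 + C2 = 2 and q'(0) = -5 + 2*C1 + 3*C2 = -5. Solving gives C1 = 6, C2 = -4.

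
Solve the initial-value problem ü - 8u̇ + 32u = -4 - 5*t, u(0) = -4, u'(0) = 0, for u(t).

u = -21/128 - 5*t/32 - 491*cos(4*t)*exp(4*t)/128 + 31*exp(4*t)*sin(4*t)/8

Characteristic equation r² - 8r + 32 = 0 has discriminant (-8)² - 4·(32) = -64 < 0, so r = 4 ± 4i.
Hence u_h = C1*cos(4*t)*exp(4*t) + C2*exp(4*t)*sin(4*t).
For the particular solution try u_p = A0 + A1*t. Substituting and matching coefficients of each power of t gives A0 = -21/128, A1 = -5/32, so u_p = -21/128 - 5*t/32.
General solution: u = -21/128 - 5*t/32 + C1*cos(4*t)*exp(4*t) + C2*exp(4*t)*sin(4*t).
Apply the initial conditions: u(0) = -21/128 + C1 = -4 and u'(0) = -5/32 + 4*C1 + 4*C2 = 0. Solving gives C1 = -491/128, C2 = 31/8.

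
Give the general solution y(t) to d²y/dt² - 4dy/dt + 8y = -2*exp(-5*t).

Characteristic equation r² - 4r + 8 = 0 has discriminant (-4)² - 4·(8) = -16 < 0, so r = 2 ± 2i.
Hence y_h = C1*cos(2*t)*exp(2*t) + C2*exp(2*t)*sin(2*t).
Try y_p = A*exp(-5*t). Substituting into the equation and dividing by exp(-5*t) gives A = -2/53, so y_p = -2*exp(-5*t)/53.

y = -2*exp(-5*t)/53 + C1*cos(2*t)*exp(2*t) + C2*exp(2*t)*sin(2*t)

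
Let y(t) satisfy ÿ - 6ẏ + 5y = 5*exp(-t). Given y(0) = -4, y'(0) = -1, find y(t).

y = -43*exp(t)/8 + 5*exp(-t)/12 + 23*exp(5*t)/24

Characteristic equation r² - 6r + 5 = 0 factors as (r - 1)(r - 5) = 0, so r = 1, 5.
Hence y_h = C1*exp(t) + C2*exp(5*t).
Try y_p = A*exp(-t). Substituting into the equation and dividing by exp(-t) gives A = 5/12, so y_p = 5*exp(-t)/12.
General solution: y = 5*exp(-t)/12 + C1*exp(t) + C2*exp(5*t).
Apply the initial conditions: y(0) = 5/12 + C1 + C2 = -4 and y'(0) = -5/12 + C1 + 5*C2 = -1. Solving gives C1 = -43/8, C2 = 23/24.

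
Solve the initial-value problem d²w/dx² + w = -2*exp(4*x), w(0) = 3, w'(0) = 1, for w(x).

Characteristic equation r² + 1 = 0 has discriminant (0)² - 4·(1) = -4 < 0, so r = ± i.
Hence w_h = C1*cos(x) + C2*sin(x).
Try w_p = A*exp(4*x). Substituting into the equation and dividing by exp(4*x) gives A = -2/17, so w_p = -2*exp(4*x)/17.
General solution: w = -2*exp(4*x)/17 + C1*cos(x) + C2*sin(x).
Apply the initial conditions: w(0) = -2/17 + C1 = 3 and w'(0) = -8/17 + C2 = 1. Solving gives C1 = 53/17, C2 = 25/17.

w = -2*exp(4*x)/17 + 25*sin(x)/17 + 53*cos(x)/17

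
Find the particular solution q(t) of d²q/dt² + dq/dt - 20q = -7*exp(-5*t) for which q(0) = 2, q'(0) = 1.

q = 70*exp(-5*t)/81 + 92*exp(4*t)/81 + 7*t*exp(-5*t)/9

Characteristic equation r² + r - 20 = 0 factors as (r + 5)(r - 4) = 0, so r = -5, 4.
Hence q_h = C1*exp(-5*t) + C2*exp(4*t).
Since exp(-5*t) solves the homogeneous equation (r = -5 is a root of multiplicity 1), multiply the trial by t. Try q_p = A*t*exp(-5*t). Substituting into the equation and dividing by exp(-5*t) gives A = 7/9, so q_p = 7*t*exp(-5*t)/9.
General solution: q = C1*exp(-5*t) + C2*exp(4*t) + 7*t*exp(-5*t)/9.
Apply the initial conditions: q(0) = C1 + C2 = 2 and q'(0) = 7/9 - 5*C1 + 4*C2 = 1. Solving gives C1 = 70/81, C2 = 92/81.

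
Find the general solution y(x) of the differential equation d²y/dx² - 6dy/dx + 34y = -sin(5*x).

y = -10*cos(5*x)/327 - sin(5*x)/109 + C1*cos(5*x)*exp(3*x) + C2*exp(3*x)*sin(5*x)

Characteristic equation r² - 6r + 34 = 0 has discriminant (-6)² - 4·(34) = -100 < 0, so r = 3 ± 5i.
Hence y_h = C1*cos(5*x)*exp(3*x) + C2*exp(3*x)*sin(5*x).
Try y_p = A*cos(5*x) + B*sin(5*x). Substituting and equating the coefficients of cos(5x) and sin(5x) gives A = -10/327, B = -1/109, so y_p = -10*cos(5*x)/327 - sin(5*x)/109.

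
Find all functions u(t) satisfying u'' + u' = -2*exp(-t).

Characteristic equation r² + r = 0 factors as (r + 1)r = 0, so r = -1, 0.
Hence u_h = C1*exp(-t) + C2.
Since exp(-t) solves the homogeneous equation (r = -1 is a root of multiplicity 1), multiply the trial by t. Try u_p = A*t*exp(-t). Substituting into the equation and dividing by exp(-t) gives A = 2, so u_p = 2*t*exp(-t).

u = C2 + C1*exp(-t) + 2*t*exp(-t)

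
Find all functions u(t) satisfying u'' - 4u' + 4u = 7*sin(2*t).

u = 7*cos(2*t)/8 + C1*exp(2*t) + C2*t*exp(2*t)

Characteristic equation r² - 4r + 4 = 0 has discriminant (-4)² - 4·(4) = 0, so r = 2 is a repeated root.
Hence u_h = (C1 + C2*t)*exp(2*t).
Try u_p = A*cos(2*t) + B*sin(2*t). Substituting and equating the coefficients of cos(2t) and sin(2t) gives A = 7/8, B = 0, so u_p = 7*cos(2*t)/8.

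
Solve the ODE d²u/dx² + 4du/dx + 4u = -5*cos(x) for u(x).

u = -4*sin(x)/5 - 3*cos(x)/5 + C1*exp(-2*x) + C2*x*exp(-2*x)

Characteristic equation r² + 4r + 4 = 0 has discriminant (4)² - 4·(4) = 0, so r = -2 is a repeated root.
Hence u_h = (C1 + C2*x)*exp(-2*x).
Try u_p = A*cos(x) + B*sin(x). Substituting and equating the coefficients of cos(x) and sin(x) gives A = -3/5, B = -4/5, so u_p = -4*sin(x)/5 - 3*cos(x)/5.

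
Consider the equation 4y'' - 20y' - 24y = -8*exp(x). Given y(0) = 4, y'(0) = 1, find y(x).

Divide through by 4: y'' - 5y' - 6y = -2*exp(x).
Characteristic equation r² - 5r - 6 = 0 factors as (r + 1)(r - 6) = 0, so r = -1, 6.
Hence y_h = C1*exp(-x) + C2*exp(6*x).
Try y_p = A*exp(x). Substituting into the equation and dividing by exp(x) gives A = 1/5, so y_p = exp(x)/5.
General solution: y = exp(x)/5 + C1*exp(-x) + C2*exp(6*x).
Apply the initial conditions: y(0) = 1/5 + C1 + C2 = 4 and y'(0) = 1/5 - C1 + 6*C2 = 1. Solving gives C1 = 22/7, C2 = 23/35.

y = exp(x)/5 + 22*exp(-x)/7 + 23*exp(6*x)/35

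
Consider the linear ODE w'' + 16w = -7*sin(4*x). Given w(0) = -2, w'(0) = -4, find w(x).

Characteristic equation r² + 16 = 0 has discriminant (0)² - 4·(16) = -64 < 0, so r = ± 4i.
Hence w_h = C1*cos(4*x) + C2*sin(4*x).
Since ±4i are characteristic roots, multiply the trial by x. Try w_p = x*(A*cos(4*x) + B*sin(4*x)). Substituting and equating the coefficients of cos(4x) and sin(4x) gives A = 7/8, B = 0, so w_p = 7*x*cos(4*x)/8.
General solution: w = C1*cos(4*x) + C2*sin(4*x) + 7*x*cos(4*x)/8.
Apply the initial conditions: w(0) = C1 = -2 and w'(0) = 7/8 + 4*C2 = -4. Solving gives C1 = -2, C2 = -39/32.

w = -2*cos(4*x) - 39*sin(4*x)/32 + 7*x*cos(4*x)/8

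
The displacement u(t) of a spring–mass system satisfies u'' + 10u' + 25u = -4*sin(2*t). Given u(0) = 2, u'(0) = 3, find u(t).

Characteristic equation r² + 10r + 25 = 0 has discriminant (10)² - 4·(25) = 0, so r = -5 is a repeated root.
Hence u_h = (C1 + C2*t)*exp(-5*t).
Try u_p = A*cos(2*t) + B*sin(2*t). Substituting and equating the coefficients of cos(2t) and sin(2t) gives A = 80/841, B = -84/841, so u_p = -84*sin(2*t)/841 + 80*cos(2*t)/841.
General solution: u = -84*sin(2*t)/841 + 80*cos(2*t)/841 + C1*exp(-5*t) + C2*t*exp(-5*t).
Apply the initial conditions: u(0) = 80/841 + C1 = 2 and u'(0) = -168/841 + C2 - 5*C1 = 3. Solving gives C1 = 1602/841, C2 = 369/29.

u = -84*sin(2*t)/841 + 80*cos(2*t)/841 + 1602*exp(-5*t)/841 + 369*t*exp(-5*t)/29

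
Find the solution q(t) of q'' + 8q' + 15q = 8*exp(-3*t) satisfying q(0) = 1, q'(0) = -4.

Characteristic equation r² + 8r + 15 = 0 factors as (r + 3)(r + 5) = 0, so r = -3, -5.
Hence q_h = C1*exp(-3*t) + C2*exp(-5*t).
Since exp(-3*t) solves the homogeneous equation (r = -3 is a root of multiplicity 1), multiply the trial by t. Try q_p = A*t*exp(-3*t). Substituting into the equation and dividing by exp(-3*t) gives A = 4, so q_p = 4*t*exp(-3*t).
General solution: q = C1*exp(-3*t) + C2*exp(-5*t) + 4*t*exp(-3*t).
Apply the initial conditions: q(0) = C1 + C2 = 1 and q'(0) = 4 - 5*C2 - 3*C1 = -4. Solving gives C1 = -3/2, C2 = 5/2.

q = -3*exp(-3*t)/2 + 5*exp(-5*t)/2 + 4*t*exp(-3*t)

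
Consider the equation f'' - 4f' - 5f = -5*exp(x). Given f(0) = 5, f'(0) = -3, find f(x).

Characteristic equation r² - 4r - 5 = 0 factors as (r - 5)(r + 1) = 0, so r = 5, -1.
Hence f_h = C1*exp(5*x) + C2*exp(-x).
Try f_p = A*exp(x). Substituting into the equation and dividing by exp(x) gives A = 5/8, so f_p = 5*exp(x)/8.
General solution: f = 5*exp(x)/8 + C1*exp(5*x) + C2*exp(-x).
Apply the initial conditions: f(0) = 5/8 + C1 + C2 = 5 and f'(0) = 5/8 - C2 + 5*C1 = -3. Solving gives C1 = 1/8, C2 = 17/4.

f = exp(5*x)/8 + 5*exp(x)/8 + 17*exp(-x)/4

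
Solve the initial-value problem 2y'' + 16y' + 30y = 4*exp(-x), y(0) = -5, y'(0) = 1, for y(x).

Divide through by 2: y'' + 8y' + 15y = 2*exp(-x).
Characteristic equation r² + 8r + 15 = 0 factors as (r + 3)(r + 5) = 0, so r = -3, -5.
Hence y_h = C1*exp(-3*x) + C2*exp(-5*x).
Try y_p = A*exp(-x). Substituting into the equation and dividing by exp(-x) gives A = 1/4, so y_p = exp(-x)/4.
General solution: y = exp(-x)/4 + C1*exp(-3*x) + C2*exp(-5*x).
Apply the initial conditions: y(0) = 1/4 + C1 + C2 = -5 and y'(0) = -1/4 - 5*C2 - 3*C1 = 1. Solving gives C1 = -25/2, C2 = 29/4.

y = -25*exp(-3*x)/2 + exp(-x)/4 + 29*exp(-5*x)/4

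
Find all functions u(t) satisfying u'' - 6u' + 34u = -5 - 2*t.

Characteristic equation r² - 6r + 34 = 0 has discriminant (-6)² - 4·(34) = -100 < 0, so r = 3 ± 5i.
Hence u_h = C1*cos(5*t)*exp(3*t) + C2*exp(3*t)*sin(5*t).
For the particular solution try u_p = A0 + A1*t. Substituting and matching coefficients of each power of t gives A0 = -91/578, A1 = -1/17, so u_p = -91/578 - t/17.

u = -91/578 - t/17 + C1*cos(5*t)*exp(3*t) + C2*exp(3*t)*sin(5*t)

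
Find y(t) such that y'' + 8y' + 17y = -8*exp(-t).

Characteristic equation r² + 8r + 17 = 0 has discriminant (8)² - 4·(17) = -4 < 0, so r = -4 ± i.
Hence y_h = C1*cos(t)*exp(-4*t) + C2*exp(-4*t)*sin(t).
Try y_p = A*exp(-t). Substituting into the equation and dividing by exp(-t) gives A = -4/5, so y_p = -4*exp(-t)/5.

y = -4*exp(-t)/5 + C1*cos(t)*exp(-4*t) + C2*exp(-4*t)*sin(t)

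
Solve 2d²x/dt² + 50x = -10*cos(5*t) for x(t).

x = C1*cos(5*t) + C2*sin(5*t) - t*sin(5*t)/2

Divide through by 2: x'' + 25x = -5*cos(5*t).
Characteristic equation r² + 25 = 0 has discriminant (0)² - 4·(25) = -100 < 0, so r = ± 5i.
Hence x_h = C1*cos(5*t) + C2*sin(5*t).
Since ±5i are characteristic roots, multiply the trial by t. Try x_p = t*(A*cos(5*t) + B*sin(5*t)). Substituting and equating the coefficients of cos(5t) and sin(5t) gives A = 0, B = -1/2, so x_p = -t*sin(5*t)/2.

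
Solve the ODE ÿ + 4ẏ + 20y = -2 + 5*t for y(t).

y = -3/20 + t/4 + C1*cos(4*t)*exp(-2*t) + C2*exp(-2*t)*sin(4*t)

Characteristic equation r² + 4r + 20 = 0 has discriminant (4)² - 4·(20) = -64 < 0, so r = -2 ± 4i.
Hence y_h = C1*cos(4*t)*exp(-2*t) + C2*exp(-2*t)*sin(4*t).
For the particular solution try y_p = A0 + A1*t. Substituting and matching coefficients of each power of t gives A0 = -3/20, A1 = 1/4, so y_p = -3/20 + t/4.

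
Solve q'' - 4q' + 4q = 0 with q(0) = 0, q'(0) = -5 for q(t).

Characteristic equation r² - 4r + 4 = 0 has discriminant (-4)² - 4·(4) = 0, so r = 2 is a repeated root.
Hence q_h = (C1 + C2*t)*exp(2*t).
Apply the initial conditions: q(0) = C1 = 0 and q'(0) = C2 + 2*C1 = -5. Solving gives C1 = 0, C2 = -5.

q = -5*t*exp(2*t)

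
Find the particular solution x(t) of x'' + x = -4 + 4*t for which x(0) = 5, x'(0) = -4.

x = -4 - 8*sin(t) + 4*t + 9*cos(t)

Characteristic equation r² + 1 = 0 has discriminant (0)² - 4·(1) = -4 < 0, so r = ± i.
Hence x_h = C1*cos(t) + C2*sin(t).
For the particular solution try x_p = A0 + A1*t. Substituting and matching coefficients of each power of t gives A0 = -4, A1 = 4, so x_p = -4 + 4*t.
General solution: x = -4 + 4*t + C1*cos(t) + C2*sin(t).
Apply the initial conditions: x(0) = -4 + C1 = 5 and x'(0) = 4 + C2 = -4. Solving gives C1 = 9, C2 = -8.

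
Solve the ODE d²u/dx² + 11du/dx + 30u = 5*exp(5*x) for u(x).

u = exp(5*x)/22 + C1*exp(-6*x) + C2*exp(-5*x)

Characteristic equation r² + 11r + 30 = 0 factors as (r + 6)(r + 5) = 0, so r = -6, -5.
Hence u_h = C1*exp(-6*x) + C2*exp(-5*x).
Try u_p = A*exp(5*x). Substituting into the equation and dividing by exp(5*x) gives A = 1/22, so u_p = exp(5*x)/22.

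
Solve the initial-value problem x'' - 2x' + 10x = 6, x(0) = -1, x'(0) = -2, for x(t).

Characteristic equation r² - 2r + 10 = 0 has discriminant (-2)² - 4·(10) = -36 < 0, so r = 1 ± 3i.
Hence x_h = C1*cos(3*t)*exp(t) + C2*exp(t)*sin(3*t).
For the particular solution try x_p = A0. Substituting and matching coefficients of each power of t gives A0 = 3/5, so x_p = 3/5.
General solution: x = 3/5 + C1*cos(3*t)*exp(t) + C2*exp(t)*sin(3*t).
Apply the initial conditions: x(0) = 3/5 + C1 = -1 and x'(0) = C1 + 3*C2 = -2. Solving gives C1 = -8/5, C2 = -2/15.

x = 3/5 - 8*cos(3*t)*exp(t)/5 - 2*exp(t)*sin(3*t)/15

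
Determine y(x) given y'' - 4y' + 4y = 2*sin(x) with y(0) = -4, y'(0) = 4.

Characteristic equation r² - 4r + 4 = 0 has discriminant (-4)² - 4·(4) = 0, so r = 2 is a repeated root.
Hence y_h = (C1 + C2*x)*exp(2*x).
Try y_p = A*cos(x) + B*sin(x). Substituting and equating the coefficients of cos(x) and sin(x) gives A = 8/25, B = 6/25, so y_p = 6*sin(x)/25 + 8*cos(x)/25.
General solution: y = 6*sin(x)/25 + 8*cos(x)/25 + C1*exp(2*x) + C2*x*exp(2*x).
Apply the initial conditions: y(0) = 8/25 + C1 = -4 and y'(0) = 6/25 + C2 + 2*C1 = 4. Solving gives C1 = -108/25, C2 = 62/5.

y = -108*exp(2*x)/25 + 6*sin(x)/25 + 8*cos(x)/25 + 62*x*exp(2*x)/5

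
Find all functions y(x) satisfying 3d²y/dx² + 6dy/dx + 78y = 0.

Divide through by 3: y'' + 2y' + 26y = 0.
Characteristic equation r² + 2r + 26 = 0 has discriminant (2)² - 4·(26) = -100 < 0, so r = -1 ± 5i.
Hence y_h = C1*cos(5*x)*exp(-x) + C2*exp(-x)*sin(5*x).

y = C1*cos(5*x)*exp(-x) + C2*exp(-x)*sin(5*x)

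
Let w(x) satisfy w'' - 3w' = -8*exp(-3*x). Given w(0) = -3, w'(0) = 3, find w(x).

Characteristic equation r² - 3r = 0 factors as (r - 3)r = 0, so r = 3, 0.
Hence w_h = C1*exp(3*x) + C2.
Try w_p = A*exp(-3*x). Substituting into the equation and dividing by exp(-3*x) gives A = -4/9, so w_p = -4*exp(-3*x)/9.
General solution: w = C2 - 4*exp(-3*x)/9 + C1*exp(3*x).
Apply the initial conditions: w(0) = -4/9 + C1 + C2 = -3 and w'(0) = 4/3 + 3*C1 = 3. Solving gives C1 = 5/9, C2 = -28/9.

w = -28/9 - 4*exp(-3*x)/9 + 5*exp(3*x)/9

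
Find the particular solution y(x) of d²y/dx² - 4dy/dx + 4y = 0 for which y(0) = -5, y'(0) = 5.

Characteristic equation r² - 4r + 4 = 0 has discriminant (-4)² - 4·(4) = 0, so r = 2 is a repeated root.
Hence y_h = (C1 + C2*x)*exp(2*x).
Apply the initial conditions: y(0) = C1 = -5 and y'(0) = C2 + 2*C1 = 5. Solving gives C1 = -5, C2 = 15.

y = -5*exp(2*x) + 15*x*exp(2*x)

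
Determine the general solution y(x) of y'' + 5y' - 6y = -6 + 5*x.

Characteristic equation r² + 5r - 6 = 0 factors as (r + 6)(r - 1) = 0, so r = -6, 1.
Hence y_h = C1*exp(-6*x) + C2*exp(x).
For the particular solution try y_p = A0 + A1*x. Substituting and matching coefficients of each power of x gives A0 = 11/36, A1 = -5/6, so y_p = 11/36 - 5*x/6.

y = 11/36 - 5*x/6 + C1*exp(-6*x) + C2*exp(x)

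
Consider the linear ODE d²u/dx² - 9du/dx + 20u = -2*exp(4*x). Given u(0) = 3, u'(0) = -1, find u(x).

u = -15*exp(5*x) + 18*exp(4*x) + 2*x*exp(4*x)

Characteristic equation r² - 9r + 20 = 0 factors as (r - 5)(r - 4) = 0, so r = 5, 4.
Hence u_h = C1*exp(5*x) + C2*exp(4*x).
Since exp(4*x) solves the homogeneous equation (r = 4 is a root of multiplicity 1), multiply the trial by x. Try u_p = A*x*exp(4*x). Substituting into the equation and dividing by exp(4*x) gives A = 2, so u_p = 2*x*exp(4*x).
General solution: u = C1*exp(5*x) + C2*exp(4*x) + 2*x*exp(4*x).
Apply the initial conditions: u(0) = C1 + C2 = 3 and u'(0) = 2 + 4*C2 + 5*C1 = -1. Solving gives C1 = -15, C2 = 18.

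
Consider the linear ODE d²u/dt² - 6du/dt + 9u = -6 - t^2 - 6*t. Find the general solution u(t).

u = -32/27 - 22*t/27 - t**2/9 + C1*exp(3*t) + C2*t*exp(3*t)

Characteristic equation r² - 6r + 9 = 0 has discriminant (-6)² - 4·(9) = 0, so r = 3 is a repeated root.
Hence u_h = (C1 + C2*t)*exp(3*t).
For the particular solution try u_p = A0 + A1*t + A2*t^2. Substituting and matching coefficients of each power of t gives A0 = -32/27, A1 = -22/27, A2 = -1/9, so u_p = -32/27 - 22*t/27 - t^2/9.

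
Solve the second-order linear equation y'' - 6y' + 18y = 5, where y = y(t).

y = 5/18 + C1*cos(3*t)*exp(3*t) + C2*exp(3*t)*sin(3*t)

Characteristic equation r² - 6r + 18 = 0 has discriminant (-6)² - 4·(18) = -36 < 0, so r = 3 ± 3i.
Hence y_h = C1*cos(3*t)*exp(3*t) + C2*exp(3*t)*sin(3*t).
For the particular solution try y_p = A0. Substituting and matching coefficients of each power of t gives A0 = 5/18, so y_p = 5/18.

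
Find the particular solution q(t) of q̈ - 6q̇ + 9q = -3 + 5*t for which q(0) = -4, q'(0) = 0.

q = 1/27 - 109*exp(3*t)/27 + 5*t/9 + 104*t*exp(3*t)/9

Characteristic equation r² - 6r + 9 = 0 has discriminant (-6)² - 4·(9) = 0, so r = 3 is a repeated root.
Hence q_h = (C1 + C2*t)*exp(3*t).
For the particular solution try q_p = A0 + A1*t. Substituting and matching coefficients of each power of t gives A0 = 1/27, A1 = 5/9, so q_p = 1/27 + 5*t/9.
General solution: q = 1/27 + 5*t/9 + C1*exp(3*t) + C2*t*exp(3*t).
Apply the initial conditions: q(0) = 1/27 + C1 = -4 and q'(0) = 5/9 + C2 + 3*C1 = 0. Solving gives C1 = -109/27, C2 = 104/9.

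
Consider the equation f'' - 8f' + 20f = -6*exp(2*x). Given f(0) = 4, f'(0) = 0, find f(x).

f = -3*exp(2*x)/4 - 35*exp(4*x)*sin(2*x)/4 + 19*cos(2*x)*exp(4*x)/4

Characteristic equation r² - 8r + 20 = 0 has discriminant (-8)² - 4·(20) = -16 < 0, so r = 4 ± 2i.
Hence f_h = C1*cos(2*x)*exp(4*x) + C2*exp(4*x)*sin(2*x).
Try f_p = A*exp(2*x). Substituting into the equation and dividing by exp(2*x) gives A = -3/4, so f_p = -3*exp(2*x)/4.
General solution: f = -3*exp(2*x)/4 + C1*cos(2*x)*exp(4*x) + C2*exp(4*x)*sin(2*x).
Apply the initial conditions: f(0) = -3/4 + C1 = 4 and f'(0) = -3/2 + 2*C2 + 4*C1 = 0. Solving gives C1 = 19/4, C2 = -35/4.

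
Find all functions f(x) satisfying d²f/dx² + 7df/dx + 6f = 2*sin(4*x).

f = -14*cos(4*x)/221 - 5*sin(4*x)/221 + C1*exp(-6*x) + C2*exp(-x)

Characteristic equation r² + 7r + 6 = 0 factors as (r + 6)(r + 1) = 0, so r = -6, -1.
Hence f_h = C1*exp(-6*x) + C2*exp(-x).
Try f_p = A*cos(4*x) + B*sin(4*x). Substituting and equating the coefficients of cos(4x) and sin(4x) gives A = -14/221, B = -5/221, so f_p = -14*cos(4*x)/221 - 5*sin(4*x)/221.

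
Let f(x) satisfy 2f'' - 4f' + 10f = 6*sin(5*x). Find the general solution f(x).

Divide through by 2: f'' - 2f' + 5f = 3*sin(5*x).
Characteristic equation r² - 2r + 5 = 0 has discriminant (-2)² - 4·(5) = -16 < 0, so r = 1 ± 2i.
Hence f_h = C1*cos(2*x)*exp(x) + C2*exp(x)*sin(2*x).
Try f_p = A*cos(5*x) + B*sin(5*x). Substituting and equating the coefficients of cos(5x) and sin(5x) gives A = 3/50, B = -3/25, so f_p = -3*sin(5*x)/25 + 3*cos(5*x)/50.

f = -3*sin(5*x)/25 + 3*cos(5*x)/50 + C1*cos(2*x)*exp(x) + C2*exp(x)*sin(2*x)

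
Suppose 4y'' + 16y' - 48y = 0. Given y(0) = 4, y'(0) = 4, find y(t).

Divide through by 4: y'' + 4y' - 12y = 0.
Characteristic equation r² + 4r - 12 = 0 factors as (r + 6)(r - 2) = 0, so r = -6, 2.
Hence y_h = C1*exp(-6*t) + C2*exp(2*t).
Apply the initial conditions: y(0) = C1 + C2 = 4 and y'(0) = -6*C1 + 2*C2 = 4. Solving gives C1 = 1/2, C2 = 7/2.

y = exp(-6*t)/2 + 7*exp(2*t)/2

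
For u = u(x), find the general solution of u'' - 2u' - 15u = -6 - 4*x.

Characteristic equation r² - 2r - 15 = 0 factors as (r + 3)(r - 5) = 0, so r = -3, 5.
Hence u_h = C1*exp(-3*x) + C2*exp(5*x).
For the particular solution try u_p = A0 + A1*x. Substituting and matching coefficients of each power of x gives A0 = 82/225, A1 = 4/15, so u_p = 82/225 + 4*x/15.

u = 82/225 + 4*x/15 + C1*exp(-3*x) + C2*exp(5*x)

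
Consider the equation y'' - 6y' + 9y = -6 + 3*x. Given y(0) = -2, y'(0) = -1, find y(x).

Characteristic equation r² - 6r + 9 = 0 has discriminant (-6)² - 4·(9) = 0, so r = 3 is a repeated root.
Hence y_h = (C1 + C2*x)*exp(3*x).
For the particular solution try y_p = A0 + A1*x. Substituting and matching coefficients of each power of x gives A0 = -4/9, A1 = 1/3, so y_p = -4/9 + x/3.
General solution: y = -4/9 + x/3 + C1*exp(3*x) + C2*x*exp(3*x).
Apply the initial conditions: y(0) = -4/9 + C1 = -2 and y'(0) = 1/3 + C2 + 3*C1 = -1. Solving gives C1 = -14/9, C2 = 10/3.

y = -4/9 - 14*exp(3*x)/9 + x/3 + 10*x*exp(3*x)/3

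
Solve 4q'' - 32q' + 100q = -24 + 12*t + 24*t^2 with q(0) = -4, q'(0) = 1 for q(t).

q = -2682/15625 + 6*t**2/25 + 171*t/625 - 59818*cos(3*t)*exp(4*t)/15625 + 250622*exp(4*t)*sin(3*t)/46875

Divide through by 4: q'' - 8q' + 25q = -6 + 3*t + 6*t^2.
Characteristic equation r² - 8r + 25 = 0 has discriminant (-8)² - 4·(25) = -36 < 0, so r = 4 ± 3i.
Hence q_h = C1*cos(3*t)*exp(4*t) + C2*exp(4*t)*sin(3*t).
For the particular solution try q_p = A0 + A1*t + A2*t^2. Substituting and matching coefficients of each power of t gives A0 = -2682/15625, A1 = 171/625, A2 = 6/25, so q_p = -2682/15625 + 6*t^2/25 + 171*t/625.
General solution: q = -2682/15625 + 6*t^2/25 + 171*t/625 + C1*cos(3*t)*exp(4*t) + C2*exp(4*t)*sin(3*t).
Apply the initial conditions: q(0) = -2682/15625 + C1 = -4 and q'(0) = 171/625 + 3*C2 + 4*C1 = 1. Solving gives C1 = -59818/15625, C2 = 250622/46875.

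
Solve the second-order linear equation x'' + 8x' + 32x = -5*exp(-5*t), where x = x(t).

x = -5*exp(-5*t)/17 + C1*cos(4*t)*exp(-4*t) + C2*exp(-4*t)*sin(4*t)

Characteristic equation r² + 8r + 32 = 0 has discriminant (8)² - 4·(32) = -64 < 0, so r = -4 ± 4i.
Hence x_h = C1*cos(4*t)*exp(-4*t) + C2*exp(-4*t)*sin(4*t).
Try x_p = A*exp(-5*t). Substituting into the equation and dividing by exp(-5*t) gives A = -5/17, so x_p = -5*exp(-5*t)/17.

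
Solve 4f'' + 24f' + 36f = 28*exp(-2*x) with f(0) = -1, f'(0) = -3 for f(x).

f = -8*exp(-3*x) + 7*exp(-2*x) - 13*x*exp(-3*x)

Divide through by 4: f'' + 6f' + 9f = 7*exp(-2*x).
Characteristic equation r² + 6r + 9 = 0 has discriminant (6)² - 4·(9) = 0, so r = -3 is a repeated root.
Hence f_h = (C1 + C2*x)*exp(-3*x).
Try f_p = A*exp(-2*x). Substituting into the equation and dividing by exp(-2*x) gives A = 7, so f_p = 7*exp(-2*x).
General solution: f = 7*exp(-2*x) + C1*exp(-3*x) + C2*x*exp(-3*x).
Apply the initial conditions: f(0) = 7 + C1 = -1 and f'(0) = -14 + C2 - 3*C1 = -3. Solving gives C1 = -8, C2 = -13.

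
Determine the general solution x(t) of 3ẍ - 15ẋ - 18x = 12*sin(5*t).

x = -62*sin(5*t)/793 + 50*cos(5*t)/793 + C1*exp(-t) + C2*exp(6*t)

Divide through by 3: x'' - 5x' - 6x = 4*sin(5*t).
Characteristic equation r² - 5r - 6 = 0 factors as (r + 1)(r - 6) = 0, so r = -1, 6.
Hence x_h = C1*exp(-t) + C2*exp(6*t).
Try x_p = A*cos(5*t) + B*sin(5*t). Substituting and equating the coefficients of cos(5t) and sin(5t) gives A = 50/793, B = -62/793, so x_p = -62*sin(5*t)/793 + 50*cos(5*t)/793.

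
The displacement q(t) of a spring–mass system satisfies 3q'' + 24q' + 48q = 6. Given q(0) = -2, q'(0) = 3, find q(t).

Divide through by 3: q'' + 8q' + 16q = 2.
Characteristic equation r² + 8r + 16 = 0 has discriminant (8)² - 4·(16) = 0, so r = -4 is a repeated root.
Hence q_h = (C1 + C2*t)*exp(-4*t).
For the particular solution try q_p = A0. Substituting and matching coefficients of each power of t gives A0 = 1/8, so q_p = 1/8.
General solution: q = 1/8 + C1*exp(-4*t) + C2*t*exp(-4*t).
Apply the initial conditions: q(0) = 1/8 + C1 = -2 and q'(0) = C2 - 4*C1 = 3. Solving gives C1 = -17/8, C2 = -11/2.

q = 1/8 - 17*exp(-4*t)/8 - 11*t*exp(-4*t)/2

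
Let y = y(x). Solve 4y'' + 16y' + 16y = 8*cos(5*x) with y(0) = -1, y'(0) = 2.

Divide through by 4: y'' + 4y' + 4y = 2*cos(5*x).
Characteristic equation r² + 4r + 4 = 0 has discriminant (4)² - 4·(4) = 0, so r = -2 is a repeated root.
Hence y_h = (C1 + C2*x)*exp(-2*x).
Try y_p = A*cos(5*x) + B*sin(5*x). Substituting and equating the coefficients of cos(5x) and sin(5x) gives A = -42/841, B = 40/841, so y_p = -42*cos(5*x)/841 + 40*sin(5*x)/841.
General solution: y = -42*cos(5*x)/841 + 40*sin(5*x)/841 + C1*exp(-2*x) + C2*x*exp(-2*x).
Apply the initial conditions: y(0) = -42/841 + C1 = -1 and y'(0) = 200/841 + C2 - 2*C1 = 2. Solving gives C1 = -799/841, C2 = -4/29.

y = -799*exp(-2*x)/841 - 42*cos(5*x)/841 + 40*sin(5*x)/841 - 4*x*exp(-2*x)/29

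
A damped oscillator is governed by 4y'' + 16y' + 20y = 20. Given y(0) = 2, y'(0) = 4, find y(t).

y = 1 + cos(t)*exp(-2*t) + 6*exp(-2*t)*sin(t)

Divide through by 4: y'' + 4y' + 5y = 5.
Characteristic equation r² + 4r + 5 = 0 has discriminant (4)² - 4·(5) = -4 < 0, so r = -2 ± i.
Hence y_h = C1*cos(t)*exp(-2*t) + C2*exp(-2*t)*sin(t).
For the particular solution try y_p = A0. Substituting and matching coefficients of each power of t gives A0 = 1, so y_p = 1.
General solution: y = 1 + C1*cos(t)*exp(-2*t) + C2*exp(-2*t)*sin(t).
Apply the initial conditions: y(0) = 1 + C1 = 2 and y'(0) = C2 - 2*C1 = 4. Solving gives C1 = 1, C2 = 6.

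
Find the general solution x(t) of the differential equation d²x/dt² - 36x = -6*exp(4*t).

x = 3*exp(4*t)/10 + C1*exp(6*t) + C2*exp(-6*t)

Characteristic equation r² - 36 = 0 factors as (r - 6)(r + 6) = 0, so r = 6, -6.
Hence x_h = C1*exp(6*t) + C2*exp(-6*t).
Try x_p = A*exp(4*t). Substituting into the equation and dividing by exp(4*t) gives A = 3/10, so x_p = 3*exp(4*t)/10.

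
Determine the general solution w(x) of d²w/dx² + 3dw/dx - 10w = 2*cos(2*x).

Characteristic equation r² + 3r - 10 = 0 factors as (r - 2)(r + 5) = 0, so r = 2, -5.
Hence w_h = C1*exp(2*x) + C2*exp(-5*x).
Try w_p = A*cos(2*x) + B*sin(2*x). Substituting and equating the coefficients of cos(2x) and sin(2x) gives A = -7/58, B = 3/58, so w_p = -7*cos(2*x)/58 + 3*sin(2*x)/58.

w = -7*cos(2*x)/58 + 3*sin(2*x)/58 + C1*exp(2*x) + C2*exp(-5*x)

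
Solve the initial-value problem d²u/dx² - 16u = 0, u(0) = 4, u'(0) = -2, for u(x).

Characteristic equation r² - 16 = 0 factors as (r + 4)(r - 4) = 0, so r = -4, 4.
Hence u_h = C1*exp(-4*x) + C2*exp(4*x).
Apply the initial conditions: u(0) = C1 + C2 = 4 and u'(0) = -4*C1 + 4*C2 = -2. Solving gives C1 = 9/4, C2 = 7/4.

u = 7*exp(4*x)/4 + 9*exp(-4*x)/4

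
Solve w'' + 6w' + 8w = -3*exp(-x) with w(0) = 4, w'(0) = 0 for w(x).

Characteristic equation r² + 6r + 8 = 0 factors as (r + 2)(r + 4) = 0, so r = -2, -4.
Hence w_h = C1*exp(-2*x) + C2*exp(-4*x).
Try w_p = A*exp(-x). Substituting into the equation and dividing by exp(-x) gives A = -1, so w_p = -exp(-x).
General solution: w = -exp(-x) + C1*exp(-2*x) + C2*exp(-4*x).
Apply the initial conditions: w(0) = -1 + C1 + C2 = 4 and w'(0) = 1 - 4*C2 - 2*C1 = 0. Solving gives C1 = 19/2, C2 = -9/2.

w = -exp(-x) - 9*exp(-4*x)/2 + 19*exp(-2*x)/2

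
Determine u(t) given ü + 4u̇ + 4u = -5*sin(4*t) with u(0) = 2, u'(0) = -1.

u = cos(4*t)/5 + 3*sin(4*t)/20 + 9*exp(-2*t)/5 + 2*t*exp(-2*t)

Characteristic equation r² + 4r + 4 = 0 has discriminant (4)² - 4·(4) = 0, so r = -2 is a repeated root.
Hence u_h = (C1 + C2*t)*exp(-2*t).
Try u_p = A*cos(4*t) + B*sin(4*t). Substituting and equating the coefficients of cos(4t) and sin(4t) gives A = 1/5, B = 3/20, so u_p = cos(4*t)/5 + 3*sin(4*t)/20.
General solution: u = cos(4*t)/5 + 3*sin(4*t)/20 + C1*exp(-2*t) + C2*t*exp(-2*t).
Apply the initial conditions: u(0) = 1/5 + C1 = 2 and u'(0) = 3/5 + C2 - 2*C1 = -1. Solving gives C1 = 9/5, C2 = 2.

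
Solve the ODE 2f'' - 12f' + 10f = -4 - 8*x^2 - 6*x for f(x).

Divide through by 2: f'' - 6f' + 5f = -2 - 4*x^2 - 3*x.
Characteristic equation r² - 6r + 5 = 0 factors as (r - 1)(r - 5) = 0, so r = 1, 5.
Hence f_h = C1*exp(x) + C2*exp(5*x).
For the particular solution try f_p = A0 + A1*x + A2*x^2. Substituting and matching coefficients of each power of x gives A0 = -388/125, A1 = -63/25, A2 = -4/5, so f_p = -388/125 - 63*x/25 - 4*x^2/5.

f = -388/125 - 63*x/25 - 4*x**2/5 + C1*exp(x) + C2*exp(5*x)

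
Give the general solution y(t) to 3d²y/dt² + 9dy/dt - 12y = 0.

y = C1*exp(t) + C2*exp(-4*t)

Divide through by 3: y'' + 3y' - 4y = 0.
Characteristic equation r² + 3r - 4 = 0 factors as (r - 1)(r + 4) = 0, so r = 1, -4.
Hence y_h = C1*exp(t) + C2*exp(-4*t).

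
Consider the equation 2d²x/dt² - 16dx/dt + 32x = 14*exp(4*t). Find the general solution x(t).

x = C1*exp(4*t) + 7*t**2*exp(4*t)/2 + C2*t*exp(4*t)

Divide through by 2: x'' - 8x' + 16x = 7*exp(4*t).
Characteristic equation r² - 8r + 16 = 0 has discriminant (-8)² - 4·(16) = 0, so r = 4 is a repeated root.
Hence x_h = (C1 + C2*t)*exp(4*t).
Since exp(4*t) solves the homogeneous equation (r = 4 is a root of multiplicity 2), multiply the trial by t^2. Try x_p = A*t^2*exp(4*t). Substituting into the equation and dividing by exp(4*t) gives A = 7/2, so x_p = 7*t^2*exp(4*t)/2.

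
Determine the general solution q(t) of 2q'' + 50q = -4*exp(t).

q = -exp(t)/13 + C1*cos(5*t) + C2*sin(5*t)

Divide through by 2: q'' + 25q = -2*exp(t).
Characteristic equation r² + 25 = 0 has discriminant (0)² - 4·(25) = -100 < 0, so r = ± 5i.
Hence q_h = C1*cos(5*t) + C2*sin(5*t).
Try q_p = A*exp(t). Substituting into the equation and dividing by exp(t) gives A = -1/13, so q_p = -exp(t)/13.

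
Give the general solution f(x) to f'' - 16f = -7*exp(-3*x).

f = C1*exp(-4*x) + C2*exp(4*x) + exp(-3*x)

Characteristic equation r² - 16 = 0 factors as (r + 4)(r - 4) = 0, so r = -4, 4.
Hence f_h = C1*exp(-4*x) + C2*exp(4*x).
Try f_p = A*exp(-3*x). Substituting into the equation and dividing by exp(-3*x) gives A = 1, so f_p = exp(-3*x).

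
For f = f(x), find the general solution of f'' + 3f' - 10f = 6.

Characteristic equation r² + 3r - 10 = 0 factors as (r + 5)(r - 2) = 0, so r = -5, 2.
Hence f_h = C1*exp(-5*x) + C2*exp(2*x).
For the particular solution try f_p = A0. Substituting and matching coefficients of each power of x gives A0 = -3/5, so f_p = -3/5.

f = -3/5 + C1*exp(-5*x) + C2*exp(2*x)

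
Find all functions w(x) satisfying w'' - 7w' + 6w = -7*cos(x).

w = -35*cos(x)/74 + 49*sin(x)/74 + C1*exp(6*x) + C2*exp(x)

Characteristic equation r² - 7r + 6 = 0 factors as (r - 6)(r - 1) = 0, so r = 6, 1.
Hence w_h = C1*exp(6*x) + C2*exp(x).
Try w_p = A*cos(x) + B*sin(x). Substituting and equating the coefficients of cos(x) and sin(x) gives A = -35/74, B = 49/74, so w_p = -35*cos(x)/74 + 49*sin(x)/74.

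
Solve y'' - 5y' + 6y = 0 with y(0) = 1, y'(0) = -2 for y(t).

y = -4*exp(3*t) + 5*exp(2*t)

Characteristic equation r² - 5r + 6 = 0 factors as (r - 3)(r - 2) = 0, so r = 3, 2.
Hence y_h = C1*exp(3*t) + C2*exp(2*t).
Apply the initial conditions: y(0) = C1 + C2 = 1 and y'(0) = 2*C2 + 3*C1 = -2. Solving gives C1 = -4, C2 = 5.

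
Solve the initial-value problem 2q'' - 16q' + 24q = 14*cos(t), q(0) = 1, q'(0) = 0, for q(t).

q = -56*sin(t)/185 - 8*exp(6*t)/37 + 4*exp(2*t)/5 + 77*cos(t)/185

Divide through by 2: q'' - 8q' + 12q = 7*cos(t).
Characteristic equation r² - 8r + 12 = 0 factors as (r - 6)(r - 2) = 0, so r = 6, 2.
Hence q_h = C1*exp(6*t) + C2*exp(2*t).
Try q_p = A*cos(t) + B*sin(t). Substituting and equating the coefficients of cos(t) and sin(t) gives A = 77/185, B = -56/185, so q_p = -56*sin(t)/185 + 77*cos(t)/185.
General solution: q = -56*sin(t)/185 + 77*cos(t)/185 + C1*exp(6*t) + C2*exp(2*t).
Apply the initial conditions: q(0) = 77/185 + C1 + C2 = 1 and q'(0) = -56/185 + 2*C2 + 6*C1 = 0. Solving gives C1 = -8/37, C2 = 4/5.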